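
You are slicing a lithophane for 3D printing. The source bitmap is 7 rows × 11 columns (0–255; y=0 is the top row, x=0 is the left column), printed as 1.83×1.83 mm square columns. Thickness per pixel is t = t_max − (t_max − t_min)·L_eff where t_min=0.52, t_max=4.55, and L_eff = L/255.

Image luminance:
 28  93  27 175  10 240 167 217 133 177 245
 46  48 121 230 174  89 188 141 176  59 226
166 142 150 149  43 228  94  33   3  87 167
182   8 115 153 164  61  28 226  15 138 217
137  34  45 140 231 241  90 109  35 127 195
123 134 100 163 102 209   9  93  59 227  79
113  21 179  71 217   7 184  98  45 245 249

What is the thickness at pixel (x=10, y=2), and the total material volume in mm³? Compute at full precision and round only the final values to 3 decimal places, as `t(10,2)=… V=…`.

span = t_max - t_min = 4.55 - 0.52 = 4.030
L(10,2) = 167, L_eff = 167/255 = 0.654902
t(10,2) = 4.55 - 4.030·0.654902 = 1.911
Σt over all 7·11 pixels = 197.21
V = pitch²·Σt = 1.83²·197.21 = 660.437

t(10,2)=1.911 V=660.437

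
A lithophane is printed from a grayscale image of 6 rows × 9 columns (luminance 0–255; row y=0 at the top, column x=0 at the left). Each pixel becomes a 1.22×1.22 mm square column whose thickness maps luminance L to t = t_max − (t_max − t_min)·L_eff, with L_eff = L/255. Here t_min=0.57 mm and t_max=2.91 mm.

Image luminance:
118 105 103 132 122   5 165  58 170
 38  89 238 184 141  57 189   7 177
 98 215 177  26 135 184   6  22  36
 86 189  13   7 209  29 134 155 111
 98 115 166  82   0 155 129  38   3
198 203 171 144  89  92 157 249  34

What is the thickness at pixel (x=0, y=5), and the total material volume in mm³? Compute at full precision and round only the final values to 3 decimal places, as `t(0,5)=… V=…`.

span = t_max - t_min = 2.91 - 0.57 = 2.340
L(0,5) = 198, L_eff = 198/255 = 0.776471
t(0,5) = 2.91 - 2.340·0.776471 = 1.093
Σt over all 6·9 pixels = 215889/2125 ≈ 101.5948235
V = pitch²·Σt = 1.22²·215889/2125 = 151.214

t(0,5)=1.093 V=151.214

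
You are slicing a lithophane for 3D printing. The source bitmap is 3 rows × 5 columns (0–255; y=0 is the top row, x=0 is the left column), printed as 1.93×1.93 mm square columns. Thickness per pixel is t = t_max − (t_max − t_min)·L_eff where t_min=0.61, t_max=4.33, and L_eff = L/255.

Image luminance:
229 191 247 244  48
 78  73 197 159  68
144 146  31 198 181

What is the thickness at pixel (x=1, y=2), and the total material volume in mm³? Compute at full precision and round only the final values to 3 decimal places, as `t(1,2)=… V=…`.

span = t_max - t_min = 4.33 - 0.61 = 3.720
L(1,2) = 146, L_eff = 146/255 = 0.572549
t(1,2) = 4.33 - 3.720·0.572549 = 2.200
Σt over all 3·5 pixels = 275059/8500 ≈ 32.3598824
V = pitch²·Σt = 1.93²·275059/8500 = 120.537

t(1,2)=2.200 V=120.537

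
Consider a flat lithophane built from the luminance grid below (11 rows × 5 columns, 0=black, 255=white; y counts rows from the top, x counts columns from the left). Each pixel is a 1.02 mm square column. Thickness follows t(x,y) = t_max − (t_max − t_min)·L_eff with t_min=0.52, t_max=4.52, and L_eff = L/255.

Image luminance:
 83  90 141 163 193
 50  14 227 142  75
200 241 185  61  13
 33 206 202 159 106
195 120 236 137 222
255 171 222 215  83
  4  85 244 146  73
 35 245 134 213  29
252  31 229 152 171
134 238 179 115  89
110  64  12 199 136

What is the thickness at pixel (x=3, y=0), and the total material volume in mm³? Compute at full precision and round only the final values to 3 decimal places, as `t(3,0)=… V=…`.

span = t_max - t_min = 4.52 - 0.52 = 4.000
L(3,0) = 163, L_eff = 163/255 = 0.639216
t(3,0) = 4.52 - 4.000·0.639216 = 1.963
Σt over all 11·5 pixels = 32357/255 ≈ 126.8901961
V = pitch²·Σt = 1.02²·32357/255 = 132.017

t(3,0)=1.963 V=132.017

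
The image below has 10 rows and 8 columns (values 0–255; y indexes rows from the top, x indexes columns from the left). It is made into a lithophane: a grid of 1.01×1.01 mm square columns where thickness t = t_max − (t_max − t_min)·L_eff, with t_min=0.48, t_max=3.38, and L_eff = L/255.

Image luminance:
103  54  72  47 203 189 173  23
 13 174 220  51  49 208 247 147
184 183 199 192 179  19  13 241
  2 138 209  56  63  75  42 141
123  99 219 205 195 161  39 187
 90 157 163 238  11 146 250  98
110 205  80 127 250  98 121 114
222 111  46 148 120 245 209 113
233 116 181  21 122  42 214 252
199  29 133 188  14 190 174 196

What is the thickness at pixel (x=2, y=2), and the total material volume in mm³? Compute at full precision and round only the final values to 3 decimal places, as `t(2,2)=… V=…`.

t(2,2)=1.117 V=149.232

span = t_max - t_min = 3.38 - 0.48 = 2.900
L(2,2) = 199, L_eff = 199/255 = 0.780392
t(2,2) = 3.38 - 2.900·0.780392 = 1.117
Σt over all 10·8 pixels = 373043/2550 ≈ 146.2913725
V = pitch²·Σt = 1.01²·373043/2550 = 149.232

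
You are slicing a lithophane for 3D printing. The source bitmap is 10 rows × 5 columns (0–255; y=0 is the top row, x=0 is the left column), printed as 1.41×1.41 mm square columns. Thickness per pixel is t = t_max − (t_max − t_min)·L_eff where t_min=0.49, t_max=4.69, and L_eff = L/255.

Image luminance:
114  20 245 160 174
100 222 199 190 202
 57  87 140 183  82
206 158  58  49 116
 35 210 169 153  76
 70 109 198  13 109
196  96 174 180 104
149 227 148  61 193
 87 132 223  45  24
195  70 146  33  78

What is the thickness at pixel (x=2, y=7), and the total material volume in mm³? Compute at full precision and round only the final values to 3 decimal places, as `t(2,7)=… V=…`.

span = t_max - t_min = 4.69 - 0.49 = 4.200
L(2,7) = 148, L_eff = 148/255 = 0.580392
t(2,7) = 4.69 - 4.200·0.580392 = 2.252
Σt over all 10·5 pixels = 21763/170 ≈ 128.0176471
V = pitch²·Σt = 1.41²·21763/170 = 254.512

t(2,7)=2.252 V=254.512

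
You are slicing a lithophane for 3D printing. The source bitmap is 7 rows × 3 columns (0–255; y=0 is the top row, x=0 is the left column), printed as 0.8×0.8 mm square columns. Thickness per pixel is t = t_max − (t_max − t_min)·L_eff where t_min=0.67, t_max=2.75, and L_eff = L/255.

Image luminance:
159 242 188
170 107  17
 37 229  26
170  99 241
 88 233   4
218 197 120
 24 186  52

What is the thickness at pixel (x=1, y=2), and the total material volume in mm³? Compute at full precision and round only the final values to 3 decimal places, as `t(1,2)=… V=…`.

span = t_max - t_min = 2.75 - 0.67 = 2.080
L(1,2) = 229, L_eff = 229/255 = 0.898039
t(1,2) = 2.75 - 2.080·0.898039 = 0.882
Σt over all 7·3 pixels = 888769/25500 ≈ 34.8536863
V = pitch²·Σt = 0.8²·888769/25500 = 22.306

t(1,2)=0.882 V=22.306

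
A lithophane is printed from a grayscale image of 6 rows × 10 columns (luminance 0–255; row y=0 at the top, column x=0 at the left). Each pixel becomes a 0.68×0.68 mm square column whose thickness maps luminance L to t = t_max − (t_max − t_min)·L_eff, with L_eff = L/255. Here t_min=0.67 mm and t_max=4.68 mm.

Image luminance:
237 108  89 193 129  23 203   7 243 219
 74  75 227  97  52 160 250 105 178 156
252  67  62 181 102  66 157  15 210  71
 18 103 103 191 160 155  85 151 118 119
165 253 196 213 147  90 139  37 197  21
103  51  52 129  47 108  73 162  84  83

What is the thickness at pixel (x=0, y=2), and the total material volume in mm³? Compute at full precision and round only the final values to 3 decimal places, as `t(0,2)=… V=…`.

t(0,2)=0.717 V=74.862

span = t_max - t_min = 4.68 - 0.67 = 4.010
L(0,2) = 252, L_eff = 252/255 = 0.988235
t(0,2) = 4.68 - 4.010·0.988235 = 0.717
Σt over all 6·10 pixels = 4128439/25500 ≈ 161.8995686
V = pitch²·Σt = 0.68²·4128439/25500 = 74.862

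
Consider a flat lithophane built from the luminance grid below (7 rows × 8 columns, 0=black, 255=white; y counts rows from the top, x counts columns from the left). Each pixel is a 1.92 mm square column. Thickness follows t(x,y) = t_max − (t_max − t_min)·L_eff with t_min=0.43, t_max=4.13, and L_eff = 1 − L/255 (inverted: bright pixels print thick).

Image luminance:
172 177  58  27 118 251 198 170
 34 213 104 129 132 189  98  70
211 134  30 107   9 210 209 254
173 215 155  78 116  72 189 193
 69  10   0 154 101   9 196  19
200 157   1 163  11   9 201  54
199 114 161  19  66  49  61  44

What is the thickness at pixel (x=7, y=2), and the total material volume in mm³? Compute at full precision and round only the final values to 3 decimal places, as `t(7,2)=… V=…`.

t(7,2)=4.115 V=439.763

span = t_max - t_min = 4.13 - 0.43 = 3.700
L(7,2) = 254, L_eff = 1 - 254/255 = 0.003922 (inverted)
t(7,2) = 4.13 - 3.700·0.003922 = 4.115
Σt over all 7·8 pixels = 8947/75 ≈ 119.2933333
V = pitch²·Σt = 1.92²·8947/75 = 439.763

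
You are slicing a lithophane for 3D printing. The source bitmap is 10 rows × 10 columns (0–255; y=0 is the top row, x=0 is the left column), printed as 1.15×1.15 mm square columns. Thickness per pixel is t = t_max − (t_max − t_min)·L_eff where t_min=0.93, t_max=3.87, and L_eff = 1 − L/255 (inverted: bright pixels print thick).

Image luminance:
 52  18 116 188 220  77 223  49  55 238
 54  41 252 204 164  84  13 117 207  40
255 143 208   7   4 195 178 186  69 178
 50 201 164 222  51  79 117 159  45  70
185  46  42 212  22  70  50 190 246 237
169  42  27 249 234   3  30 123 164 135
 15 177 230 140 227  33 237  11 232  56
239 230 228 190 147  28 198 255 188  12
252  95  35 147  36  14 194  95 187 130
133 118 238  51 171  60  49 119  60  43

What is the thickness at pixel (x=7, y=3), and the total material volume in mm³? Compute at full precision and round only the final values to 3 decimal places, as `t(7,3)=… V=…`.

span = t_max - t_min = 3.87 - 0.93 = 2.940
L(7,3) = 159, L_eff = 1 - 159/255 = 0.376471 (inverted)
t(7,3) = 3.87 - 2.940·0.376471 = 2.763
Σt over all 10·10 pixels = 1020931/4250 ≈ 240.2190588
V = pitch²·Σt = 1.15²·1020931/4250 = 317.690

t(7,3)=2.763 V=317.690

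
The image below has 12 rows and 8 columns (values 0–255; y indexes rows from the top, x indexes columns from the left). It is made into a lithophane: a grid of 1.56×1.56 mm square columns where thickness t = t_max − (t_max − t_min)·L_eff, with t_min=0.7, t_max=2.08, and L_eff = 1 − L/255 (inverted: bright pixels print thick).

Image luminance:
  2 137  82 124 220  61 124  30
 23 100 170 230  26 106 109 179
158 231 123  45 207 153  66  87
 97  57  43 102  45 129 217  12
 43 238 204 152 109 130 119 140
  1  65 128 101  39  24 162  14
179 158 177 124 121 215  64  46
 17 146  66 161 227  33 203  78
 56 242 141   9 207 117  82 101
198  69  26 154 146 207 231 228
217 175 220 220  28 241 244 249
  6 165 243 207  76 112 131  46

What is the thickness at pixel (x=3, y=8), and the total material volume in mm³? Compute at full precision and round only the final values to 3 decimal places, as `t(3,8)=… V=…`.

t(3,8)=0.749 V=321.223

span = t_max - t_min = 2.08 - 0.7 = 1.380
L(3,8) = 9, L_eff = 1 - 9/255 = 0.964706 (inverted)
t(3,8) = 2.08 - 1.380·0.964706 = 0.749
Σt over all 12·8 pixels = 560979/4250 ≈ 131.9950588
V = pitch²·Σt = 1.56²·560979/4250 = 321.223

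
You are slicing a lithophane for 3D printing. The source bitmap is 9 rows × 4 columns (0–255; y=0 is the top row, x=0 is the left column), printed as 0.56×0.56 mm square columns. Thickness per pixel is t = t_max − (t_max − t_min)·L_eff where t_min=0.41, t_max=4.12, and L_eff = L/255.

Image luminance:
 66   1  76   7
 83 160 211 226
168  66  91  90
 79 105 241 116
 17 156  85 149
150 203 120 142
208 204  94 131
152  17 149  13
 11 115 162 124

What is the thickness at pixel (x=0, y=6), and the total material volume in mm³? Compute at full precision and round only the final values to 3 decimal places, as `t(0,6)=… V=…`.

t(0,6)=1.094 V=27.405

span = t_max - t_min = 4.12 - 0.41 = 3.710
L(0,6) = 208, L_eff = 208/255 = 0.815686
t(0,6) = 4.12 - 3.710·0.815686 = 1.094
Σt over all 9·4 pixels = 185701/2125 ≈ 87.3887059
V = pitch²·Σt = 0.56²·185701/2125 = 27.405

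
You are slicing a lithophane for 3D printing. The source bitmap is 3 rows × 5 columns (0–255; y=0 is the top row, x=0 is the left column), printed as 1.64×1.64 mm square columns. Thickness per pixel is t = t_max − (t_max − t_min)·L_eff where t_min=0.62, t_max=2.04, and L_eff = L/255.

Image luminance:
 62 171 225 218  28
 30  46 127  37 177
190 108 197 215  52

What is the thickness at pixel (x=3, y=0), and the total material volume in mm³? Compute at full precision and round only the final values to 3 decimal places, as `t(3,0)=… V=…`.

span = t_max - t_min = 2.04 - 0.62 = 1.420
L(3,0) = 218, L_eff = 218/255 = 0.854902
t(3,0) = 2.04 - 1.420·0.854902 = 0.826
Σt over all 3·5 pixels = 256457/12750 ≈ 20.1142745
V = pitch²·Σt = 1.64²·256457/12750 = 54.099

t(3,0)=0.826 V=54.099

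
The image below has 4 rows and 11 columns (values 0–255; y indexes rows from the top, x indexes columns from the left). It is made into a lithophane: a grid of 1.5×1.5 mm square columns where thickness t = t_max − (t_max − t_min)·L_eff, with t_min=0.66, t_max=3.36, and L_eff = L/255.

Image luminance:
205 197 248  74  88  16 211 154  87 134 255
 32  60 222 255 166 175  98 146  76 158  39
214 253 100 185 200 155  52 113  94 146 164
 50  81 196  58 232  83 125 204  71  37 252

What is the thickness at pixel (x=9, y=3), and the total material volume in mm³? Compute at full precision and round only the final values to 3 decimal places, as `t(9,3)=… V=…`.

span = t_max - t_min = 3.36 - 0.66 = 2.700
L(9,3) = 37, L_eff = 37/255 = 0.145098
t(9,3) = 3.36 - 2.700·0.145098 = 2.968
Σt over all 4·11 pixels = 14043/170 ≈ 82.6058824
V = pitch²·Σt = 1.5²·14043/170 = 185.863

t(9,3)=2.968 V=185.863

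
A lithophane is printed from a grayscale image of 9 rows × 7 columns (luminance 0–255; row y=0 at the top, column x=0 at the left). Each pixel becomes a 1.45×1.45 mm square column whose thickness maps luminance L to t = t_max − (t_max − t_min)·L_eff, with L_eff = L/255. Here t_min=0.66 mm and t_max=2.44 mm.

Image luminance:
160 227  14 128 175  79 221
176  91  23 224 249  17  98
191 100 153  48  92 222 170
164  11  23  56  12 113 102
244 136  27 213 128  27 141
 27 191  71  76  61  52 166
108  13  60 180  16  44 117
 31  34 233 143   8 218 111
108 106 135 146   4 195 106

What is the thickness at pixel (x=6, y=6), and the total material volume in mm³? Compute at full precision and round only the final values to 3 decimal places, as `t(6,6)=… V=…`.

t(6,6)=1.623 V=220.242

span = t_max - t_min = 2.44 - 0.66 = 1.780
L(6,6) = 117, L_eff = 117/255 = 0.458824
t(6,6) = 2.44 - 1.780·0.458824 = 1.623
Σt over all 9·7 pixels = 267119/2550 ≈ 104.7525490
V = pitch²·Σt = 1.45²·267119/2550 = 220.242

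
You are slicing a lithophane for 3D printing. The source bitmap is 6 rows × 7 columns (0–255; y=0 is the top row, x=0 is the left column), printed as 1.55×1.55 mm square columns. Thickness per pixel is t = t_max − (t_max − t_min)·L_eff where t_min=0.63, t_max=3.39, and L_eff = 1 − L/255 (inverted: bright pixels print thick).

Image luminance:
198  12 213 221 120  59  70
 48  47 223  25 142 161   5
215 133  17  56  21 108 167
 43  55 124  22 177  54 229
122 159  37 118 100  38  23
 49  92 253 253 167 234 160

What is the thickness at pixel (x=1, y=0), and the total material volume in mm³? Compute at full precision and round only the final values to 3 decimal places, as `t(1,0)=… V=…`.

t(1,0)=0.760 V=187.607

span = t_max - t_min = 3.39 - 0.63 = 2.760
L(1,0) = 12, L_eff = 1 - 12/255 = 0.952941 (inverted)
t(1,0) = 3.39 - 2.760·0.952941 = 0.760
Σt over all 6·7 pixels = 2655/34 ≈ 78.0882353
V = pitch²·Σt = 1.55²·2655/34 = 187.607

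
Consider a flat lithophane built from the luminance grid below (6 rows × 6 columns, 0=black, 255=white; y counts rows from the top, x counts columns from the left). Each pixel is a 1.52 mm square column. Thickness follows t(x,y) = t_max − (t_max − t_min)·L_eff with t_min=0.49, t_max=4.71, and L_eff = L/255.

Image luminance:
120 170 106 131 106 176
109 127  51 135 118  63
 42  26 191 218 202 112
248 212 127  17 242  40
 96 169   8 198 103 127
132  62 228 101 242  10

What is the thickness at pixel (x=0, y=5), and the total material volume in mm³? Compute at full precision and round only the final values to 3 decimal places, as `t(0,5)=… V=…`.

span = t_max - t_min = 4.71 - 0.49 = 4.220
L(0,5) = 132, L_eff = 132/255 = 0.517647
t(0,5) = 4.71 - 4.220·0.517647 = 2.526
Σt over all 6·6 pixels = 47947/510 ≈ 94.0137255
V = pitch²·Σt = 1.52²·47947/510 = 217.209

t(0,5)=2.526 V=217.209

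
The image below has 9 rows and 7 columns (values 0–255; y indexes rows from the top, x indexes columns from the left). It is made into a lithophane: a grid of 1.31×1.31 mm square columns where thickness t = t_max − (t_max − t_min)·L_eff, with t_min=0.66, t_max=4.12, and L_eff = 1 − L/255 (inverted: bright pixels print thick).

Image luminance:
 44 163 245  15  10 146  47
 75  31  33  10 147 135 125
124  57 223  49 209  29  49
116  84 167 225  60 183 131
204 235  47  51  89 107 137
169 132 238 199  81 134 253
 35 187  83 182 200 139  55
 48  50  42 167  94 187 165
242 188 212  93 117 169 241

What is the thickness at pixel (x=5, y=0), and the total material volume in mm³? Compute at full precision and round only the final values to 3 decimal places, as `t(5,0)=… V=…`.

span = t_max - t_min = 4.12 - 0.66 = 3.460
L(5,0) = 146, L_eff = 1 - 146/255 = 0.427451 (inverted)
t(5,0) = 4.12 - 3.460·0.427451 = 2.641
Σt over all 9·7 pixels = 1897537/12750 ≈ 148.8264314
V = pitch²·Σt = 1.31²·1897537/12750 = 255.401

t(5,0)=2.641 V=255.401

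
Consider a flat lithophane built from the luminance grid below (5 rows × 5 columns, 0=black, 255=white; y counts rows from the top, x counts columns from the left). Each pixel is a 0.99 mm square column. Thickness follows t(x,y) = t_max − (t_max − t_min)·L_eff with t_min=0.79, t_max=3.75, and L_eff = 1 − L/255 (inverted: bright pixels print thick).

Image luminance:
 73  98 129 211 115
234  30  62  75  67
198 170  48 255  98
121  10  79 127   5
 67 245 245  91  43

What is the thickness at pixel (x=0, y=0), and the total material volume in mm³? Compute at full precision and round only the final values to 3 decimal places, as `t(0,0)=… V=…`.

t(0,0)=1.637 V=52.304

span = t_max - t_min = 3.75 - 0.79 = 2.960
L(0,0) = 73, L_eff = 1 - 73/255 = 0.713725 (inverted)
t(0,0) = 3.75 - 2.960·0.713725 = 1.637
Σt over all 5·5 pixels = 1360841/25500 ≈ 53.3663137
V = pitch²·Σt = 0.99²·1360841/25500 = 52.304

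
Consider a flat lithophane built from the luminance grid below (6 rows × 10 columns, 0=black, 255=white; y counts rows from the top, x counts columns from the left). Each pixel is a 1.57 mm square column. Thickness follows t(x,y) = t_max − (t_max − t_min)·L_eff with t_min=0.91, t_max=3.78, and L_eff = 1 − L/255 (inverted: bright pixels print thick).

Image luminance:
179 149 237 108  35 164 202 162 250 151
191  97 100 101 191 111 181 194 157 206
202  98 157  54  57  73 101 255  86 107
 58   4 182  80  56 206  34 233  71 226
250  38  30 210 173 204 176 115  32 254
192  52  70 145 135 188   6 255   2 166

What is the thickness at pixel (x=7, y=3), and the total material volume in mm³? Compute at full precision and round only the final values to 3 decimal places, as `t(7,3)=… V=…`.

span = t_max - t_min = 3.78 - 0.91 = 2.870
L(7,3) = 233, L_eff = 1 - 233/255 = 0.086275 (inverted)
t(7,3) = 3.78 - 2.870·0.086275 = 3.532
Σt over all 6·10 pixels = 1248471/8500 ≈ 146.8789412
V = pitch²·Σt = 1.57²·1248471/8500 = 362.042

t(7,3)=3.532 V=362.042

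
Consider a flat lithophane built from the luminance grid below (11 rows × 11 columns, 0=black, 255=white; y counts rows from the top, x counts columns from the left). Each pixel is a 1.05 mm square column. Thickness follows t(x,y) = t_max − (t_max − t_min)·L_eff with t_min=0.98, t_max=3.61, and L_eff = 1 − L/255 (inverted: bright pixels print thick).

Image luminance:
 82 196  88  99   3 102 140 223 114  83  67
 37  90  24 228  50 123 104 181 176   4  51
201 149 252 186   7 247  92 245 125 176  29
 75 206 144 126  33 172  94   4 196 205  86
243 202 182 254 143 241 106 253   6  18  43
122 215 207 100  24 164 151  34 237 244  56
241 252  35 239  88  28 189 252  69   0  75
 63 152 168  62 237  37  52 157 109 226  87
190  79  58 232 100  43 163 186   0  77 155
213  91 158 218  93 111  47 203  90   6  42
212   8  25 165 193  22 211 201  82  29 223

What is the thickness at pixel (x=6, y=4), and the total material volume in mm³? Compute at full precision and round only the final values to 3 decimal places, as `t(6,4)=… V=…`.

span = t_max - t_min = 3.61 - 0.98 = 2.630
L(6,4) = 106, L_eff = 1 - 106/255 = 0.584314 (inverted)
t(6,4) = 3.61 - 2.630·0.584314 = 2.073
Σt over all 11·11 pixels = 3524371/12750 ≈ 276.4212549
V = pitch²·Σt = 1.05²·3524371/12750 = 304.754

t(6,4)=2.073 V=304.754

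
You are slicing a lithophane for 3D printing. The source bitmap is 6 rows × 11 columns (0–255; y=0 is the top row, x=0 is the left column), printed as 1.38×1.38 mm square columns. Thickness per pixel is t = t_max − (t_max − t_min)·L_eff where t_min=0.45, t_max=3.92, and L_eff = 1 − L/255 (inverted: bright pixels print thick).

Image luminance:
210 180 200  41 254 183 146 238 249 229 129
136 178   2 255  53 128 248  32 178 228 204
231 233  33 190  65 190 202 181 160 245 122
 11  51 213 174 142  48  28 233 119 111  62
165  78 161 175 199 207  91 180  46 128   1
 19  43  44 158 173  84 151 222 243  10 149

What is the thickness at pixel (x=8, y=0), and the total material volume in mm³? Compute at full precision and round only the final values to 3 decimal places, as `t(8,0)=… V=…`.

t(8,0)=3.838 V=302.025

span = t_max - t_min = 3.92 - 0.45 = 3.470
L(8,0) = 249, L_eff = 1 - 249/255 = 0.023529 (inverted)
t(8,0) = 3.92 - 3.470·0.023529 = 3.838
Σt over all 6·11 pixels = 2022067/12750 ≈ 158.5934902
V = pitch²·Σt = 1.38²·2022067/12750 = 302.025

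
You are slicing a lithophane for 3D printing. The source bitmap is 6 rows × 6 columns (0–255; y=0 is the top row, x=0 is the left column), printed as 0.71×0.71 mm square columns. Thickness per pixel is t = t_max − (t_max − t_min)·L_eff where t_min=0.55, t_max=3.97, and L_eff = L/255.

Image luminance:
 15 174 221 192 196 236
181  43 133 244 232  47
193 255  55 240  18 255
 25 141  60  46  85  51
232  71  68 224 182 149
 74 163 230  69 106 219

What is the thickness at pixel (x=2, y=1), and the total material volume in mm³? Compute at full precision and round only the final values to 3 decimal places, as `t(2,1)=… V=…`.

t(2,1)=2.186 V=37.397

span = t_max - t_min = 3.97 - 0.55 = 3.420
L(2,1) = 133, L_eff = 133/255 = 0.521569
t(2,1) = 3.97 - 3.420·0.521569 = 2.186
Σt over all 6·6 pixels = 63057/850 ≈ 74.1847059
V = pitch²·Σt = 0.71²·63057/850 = 37.397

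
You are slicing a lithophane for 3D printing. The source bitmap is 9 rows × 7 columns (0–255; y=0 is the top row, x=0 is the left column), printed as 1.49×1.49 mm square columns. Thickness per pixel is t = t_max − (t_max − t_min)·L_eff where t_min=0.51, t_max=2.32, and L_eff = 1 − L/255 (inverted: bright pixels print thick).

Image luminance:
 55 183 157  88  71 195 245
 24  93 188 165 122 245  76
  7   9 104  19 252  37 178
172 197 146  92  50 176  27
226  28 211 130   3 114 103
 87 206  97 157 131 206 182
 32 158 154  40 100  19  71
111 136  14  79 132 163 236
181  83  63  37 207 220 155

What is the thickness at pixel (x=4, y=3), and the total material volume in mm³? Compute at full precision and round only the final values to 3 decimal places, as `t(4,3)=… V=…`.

span = t_max - t_min = 2.32 - 0.51 = 1.810
L(4,3) = 50, L_eff = 1 - 50/255 = 0.803922 (inverted)
t(4,3) = 2.32 - 1.810·0.803922 = 0.865
Σt over all 9·7 pixels = 110153/1275 ≈ 86.3945098
V = pitch²·Σt = 1.49²·110153/1275 = 191.804

t(4,3)=0.865 V=191.804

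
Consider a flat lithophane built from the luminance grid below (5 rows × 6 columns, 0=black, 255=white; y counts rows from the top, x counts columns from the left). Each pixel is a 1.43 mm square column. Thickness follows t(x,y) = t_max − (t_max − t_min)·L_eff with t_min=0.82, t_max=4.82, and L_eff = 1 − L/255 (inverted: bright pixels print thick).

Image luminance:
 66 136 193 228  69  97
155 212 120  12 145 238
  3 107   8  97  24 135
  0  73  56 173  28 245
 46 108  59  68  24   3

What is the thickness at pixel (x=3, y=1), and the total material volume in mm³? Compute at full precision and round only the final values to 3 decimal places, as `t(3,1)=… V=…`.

t(3,1)=1.008 V=144.226

span = t_max - t_min = 4.82 - 0.82 = 4.000
L(3,1) = 12, L_eff = 1 - 12/255 = 0.952941 (inverted)
t(3,1) = 4.82 - 4.000·0.952941 = 1.008
Σt over all 5·6 pixels = 1199/17 ≈ 70.5294118
V = pitch²·Σt = 1.43²·1199/17 = 144.226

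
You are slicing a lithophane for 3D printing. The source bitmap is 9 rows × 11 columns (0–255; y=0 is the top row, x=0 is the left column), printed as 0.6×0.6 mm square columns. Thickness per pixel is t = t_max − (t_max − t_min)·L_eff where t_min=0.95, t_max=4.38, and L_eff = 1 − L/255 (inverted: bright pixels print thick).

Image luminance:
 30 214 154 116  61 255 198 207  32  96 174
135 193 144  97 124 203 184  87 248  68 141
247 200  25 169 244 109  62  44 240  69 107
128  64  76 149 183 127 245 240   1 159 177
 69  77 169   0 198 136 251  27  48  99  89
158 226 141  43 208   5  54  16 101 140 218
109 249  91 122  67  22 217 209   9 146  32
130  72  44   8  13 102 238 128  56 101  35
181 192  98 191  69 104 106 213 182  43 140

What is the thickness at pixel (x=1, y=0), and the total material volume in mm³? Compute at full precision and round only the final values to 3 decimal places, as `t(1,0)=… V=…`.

span = t_max - t_min = 4.38 - 0.95 = 3.430
L(1,0) = 214, L_eff = 1 - 214/255 = 0.160784 (inverted)
t(1,0) = 4.38 - 3.430·0.160784 = 3.829
Σt over all 9·11 pixels = 6657649/25500 ≈ 261.0842745
V = pitch²·Σt = 0.6²·6657649/25500 = 93.990

t(1,0)=3.829 V=93.990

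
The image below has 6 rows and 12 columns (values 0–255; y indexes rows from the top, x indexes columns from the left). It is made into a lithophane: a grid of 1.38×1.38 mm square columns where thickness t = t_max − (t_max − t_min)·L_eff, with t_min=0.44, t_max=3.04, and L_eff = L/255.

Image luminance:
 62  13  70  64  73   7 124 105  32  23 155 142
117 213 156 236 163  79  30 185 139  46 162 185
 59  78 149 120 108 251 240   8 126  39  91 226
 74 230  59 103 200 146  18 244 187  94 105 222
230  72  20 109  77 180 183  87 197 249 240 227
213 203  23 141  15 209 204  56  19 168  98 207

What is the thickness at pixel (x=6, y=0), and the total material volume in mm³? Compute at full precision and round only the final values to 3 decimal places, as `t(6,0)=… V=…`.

t(6,0)=1.776 V=238.486

span = t_max - t_min = 3.04 - 0.44 = 2.600
L(6,0) = 124, L_eff = 124/255 = 0.486275
t(6,0) = 3.04 - 2.600·0.486275 = 1.776
Σt over all 6·12 pixels = 159667/1275 ≈ 125.2290196
V = pitch²·Σt = 1.38²·159667/1275 = 238.486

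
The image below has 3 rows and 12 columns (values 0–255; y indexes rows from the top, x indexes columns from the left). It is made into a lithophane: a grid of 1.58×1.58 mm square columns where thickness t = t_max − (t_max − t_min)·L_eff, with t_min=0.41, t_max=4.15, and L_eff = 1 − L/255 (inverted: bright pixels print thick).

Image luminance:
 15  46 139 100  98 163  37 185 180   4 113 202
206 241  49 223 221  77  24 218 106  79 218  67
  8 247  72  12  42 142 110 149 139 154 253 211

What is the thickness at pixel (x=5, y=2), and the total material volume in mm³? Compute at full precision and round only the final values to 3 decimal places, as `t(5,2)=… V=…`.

t(5,2)=2.493 V=203.440

span = t_max - t_min = 4.15 - 0.41 = 3.740
L(5,2) = 142, L_eff = 1 - 142/255 = 0.443137 (inverted)
t(5,2) = 4.15 - 3.740·0.443137 = 2.493
Σt over all 3·12 pixels = 6112/75 ≈ 81.4933333
V = pitch²·Σt = 1.58²·6112/75 = 203.440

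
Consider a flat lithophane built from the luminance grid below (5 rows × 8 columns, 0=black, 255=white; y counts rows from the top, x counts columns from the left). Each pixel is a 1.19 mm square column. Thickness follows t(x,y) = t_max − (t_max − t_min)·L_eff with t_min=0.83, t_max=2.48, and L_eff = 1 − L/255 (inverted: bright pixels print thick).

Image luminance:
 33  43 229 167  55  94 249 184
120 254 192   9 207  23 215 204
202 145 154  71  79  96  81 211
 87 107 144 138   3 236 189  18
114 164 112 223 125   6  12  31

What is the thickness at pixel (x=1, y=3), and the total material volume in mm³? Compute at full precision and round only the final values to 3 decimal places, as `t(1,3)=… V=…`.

span = t_max - t_min = 2.48 - 0.83 = 1.650
L(1,3) = 107, L_eff = 1 - 107/255 = 0.580392 (inverted)
t(1,3) = 2.48 - 1.650·0.580392 = 1.522
Σt over all 5·8 pixels = 55863/850 ≈ 65.7211765
V = pitch²·Σt = 1.19²·55863/850 = 93.068

t(1,3)=1.522 V=93.068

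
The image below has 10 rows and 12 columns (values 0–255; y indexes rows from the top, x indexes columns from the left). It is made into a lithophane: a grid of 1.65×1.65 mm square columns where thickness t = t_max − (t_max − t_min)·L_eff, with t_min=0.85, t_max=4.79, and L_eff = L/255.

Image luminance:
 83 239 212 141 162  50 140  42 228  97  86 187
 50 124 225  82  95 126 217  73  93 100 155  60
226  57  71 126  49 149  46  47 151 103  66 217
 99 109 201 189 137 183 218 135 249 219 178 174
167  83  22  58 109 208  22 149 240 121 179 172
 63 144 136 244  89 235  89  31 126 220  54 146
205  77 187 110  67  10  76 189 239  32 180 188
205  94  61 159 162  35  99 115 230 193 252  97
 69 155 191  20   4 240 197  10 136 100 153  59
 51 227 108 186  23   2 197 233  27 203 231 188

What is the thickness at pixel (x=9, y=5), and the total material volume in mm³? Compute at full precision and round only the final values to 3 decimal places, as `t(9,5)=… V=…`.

t(9,5)=1.391 V=898.368

span = t_max - t_min = 4.79 - 0.85 = 3.940
L(9,5) = 220, L_eff = 220/255 = 0.862745
t(9,5) = 4.79 - 3.940·0.862745 = 1.391
Σt over all 10·12 pixels = 841447/2550 ≈ 329.9792157
V = pitch²·Σt = 1.65²·841447/2550 = 898.368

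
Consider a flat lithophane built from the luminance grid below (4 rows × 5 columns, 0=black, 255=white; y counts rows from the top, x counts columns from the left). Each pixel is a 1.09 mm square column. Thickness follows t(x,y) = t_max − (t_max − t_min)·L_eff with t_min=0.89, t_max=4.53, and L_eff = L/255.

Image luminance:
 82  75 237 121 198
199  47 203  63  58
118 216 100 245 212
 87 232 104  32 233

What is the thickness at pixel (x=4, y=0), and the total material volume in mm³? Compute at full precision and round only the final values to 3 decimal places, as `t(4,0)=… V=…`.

span = t_max - t_min = 4.53 - 0.89 = 3.640
L(4,0) = 198, L_eff = 198/255 = 0.776471
t(4,0) = 4.53 - 3.640·0.776471 = 1.704
Σt over all 4·5 pixels = 105711/2125 ≈ 49.7463529
V = pitch²·Σt = 1.09²·105711/2125 = 59.104

t(4,0)=1.704 V=59.104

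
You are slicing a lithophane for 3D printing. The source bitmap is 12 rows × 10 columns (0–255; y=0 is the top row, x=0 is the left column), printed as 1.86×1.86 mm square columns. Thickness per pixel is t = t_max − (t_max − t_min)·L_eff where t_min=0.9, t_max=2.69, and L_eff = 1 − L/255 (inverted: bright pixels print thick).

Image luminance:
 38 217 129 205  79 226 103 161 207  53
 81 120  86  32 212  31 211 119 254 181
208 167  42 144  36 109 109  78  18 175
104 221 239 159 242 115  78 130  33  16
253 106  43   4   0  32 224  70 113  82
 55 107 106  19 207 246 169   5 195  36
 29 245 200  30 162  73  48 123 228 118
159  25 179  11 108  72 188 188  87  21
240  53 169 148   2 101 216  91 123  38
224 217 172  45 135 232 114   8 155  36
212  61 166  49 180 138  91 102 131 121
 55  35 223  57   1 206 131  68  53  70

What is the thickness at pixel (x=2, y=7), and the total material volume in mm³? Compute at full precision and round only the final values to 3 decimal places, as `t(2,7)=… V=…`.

t(2,7)=2.157 V=718.557

span = t_max - t_min = 2.69 - 0.9 = 1.790
L(2,7) = 179, L_eff = 1 - 179/255 = 0.298039 (inverted)
t(2,7) = 2.69 - 1.790·0.298039 = 2.157
Σt over all 12·10 pixels = 5296337/25500 ≈ 207.6994902
V = pitch²·Σt = 1.86²·5296337/25500 = 718.557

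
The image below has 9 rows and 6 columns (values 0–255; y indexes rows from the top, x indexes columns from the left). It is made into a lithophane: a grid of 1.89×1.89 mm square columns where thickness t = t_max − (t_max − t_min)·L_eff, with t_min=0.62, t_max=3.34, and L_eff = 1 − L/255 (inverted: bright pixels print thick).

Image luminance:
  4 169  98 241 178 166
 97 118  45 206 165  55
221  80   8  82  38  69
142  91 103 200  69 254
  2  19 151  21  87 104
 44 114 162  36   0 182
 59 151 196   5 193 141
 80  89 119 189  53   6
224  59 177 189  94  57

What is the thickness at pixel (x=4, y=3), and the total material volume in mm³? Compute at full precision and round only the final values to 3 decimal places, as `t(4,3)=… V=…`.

span = t_max - t_min = 3.34 - 0.62 = 2.720
L(4,3) = 69, L_eff = 1 - 69/255 = 0.729412 (inverted)
t(4,3) = 3.34 - 2.720·0.729412 = 1.356
Σt over all 9·6 pixels = 36163/375 ≈ 96.4346667
V = pitch²·Σt = 1.89²·36163/375 = 344.474

t(4,3)=1.356 V=344.474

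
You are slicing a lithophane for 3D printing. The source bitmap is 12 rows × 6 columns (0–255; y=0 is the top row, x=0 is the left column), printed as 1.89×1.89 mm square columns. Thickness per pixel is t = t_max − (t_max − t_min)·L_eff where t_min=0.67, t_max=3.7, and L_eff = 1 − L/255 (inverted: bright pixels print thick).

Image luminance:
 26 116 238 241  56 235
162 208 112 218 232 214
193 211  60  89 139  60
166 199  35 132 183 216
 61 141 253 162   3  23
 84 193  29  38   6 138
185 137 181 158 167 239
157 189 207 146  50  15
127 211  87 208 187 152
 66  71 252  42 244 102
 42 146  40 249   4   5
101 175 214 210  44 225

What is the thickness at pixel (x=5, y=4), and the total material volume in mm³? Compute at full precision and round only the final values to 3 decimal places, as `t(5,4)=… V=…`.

t(5,4)=0.943 V=592.820

span = t_max - t_min = 3.7 - 0.67 = 3.030
L(5,4) = 23, L_eff = 1 - 23/255 = 0.909804 (inverted)
t(5,4) = 3.7 - 3.030·0.909804 = 0.943
Σt over all 12·6 pixels = 1410647/8500 ≈ 165.9584706
V = pitch²·Σt = 1.89²·1410647/8500 = 592.820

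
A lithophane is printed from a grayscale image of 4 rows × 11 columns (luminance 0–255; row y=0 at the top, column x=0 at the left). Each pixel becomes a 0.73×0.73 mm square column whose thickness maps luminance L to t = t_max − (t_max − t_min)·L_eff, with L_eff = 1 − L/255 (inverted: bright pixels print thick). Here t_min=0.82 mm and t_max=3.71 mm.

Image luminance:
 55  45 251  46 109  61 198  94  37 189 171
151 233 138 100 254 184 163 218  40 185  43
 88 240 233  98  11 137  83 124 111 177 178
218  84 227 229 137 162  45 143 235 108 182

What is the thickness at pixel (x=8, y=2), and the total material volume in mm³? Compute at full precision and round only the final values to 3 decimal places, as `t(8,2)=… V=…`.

t(8,2)=2.078 V=56.763

span = t_max - t_min = 3.71 - 0.82 = 2.890
L(8,2) = 111, L_eff = 1 - 111/255 = 0.564706 (inverted)
t(8,2) = 3.71 - 2.890·0.564706 = 2.078
Σt over all 4·11 pixels = 6391/60 ≈ 106.5166667
V = pitch²·Σt = 0.73²·6391/60 = 56.763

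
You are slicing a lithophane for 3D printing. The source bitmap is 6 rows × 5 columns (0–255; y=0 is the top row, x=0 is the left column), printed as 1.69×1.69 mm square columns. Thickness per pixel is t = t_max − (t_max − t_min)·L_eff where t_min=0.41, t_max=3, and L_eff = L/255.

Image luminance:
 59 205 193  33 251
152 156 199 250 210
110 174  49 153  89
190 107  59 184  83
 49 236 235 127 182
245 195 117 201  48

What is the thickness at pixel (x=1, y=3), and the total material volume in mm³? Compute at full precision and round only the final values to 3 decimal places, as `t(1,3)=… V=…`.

t(1,3)=1.913 V=125.319

span = t_max - t_min = 3 - 0.41 = 2.590
L(1,3) = 107, L_eff = 107/255 = 0.419608
t(1,3) = 3 - 2.590·0.419608 = 1.913
Σt over all 6·5 pixels = 1118881/25500 ≈ 43.8776863
V = pitch²·Σt = 1.69²·1118881/25500 = 125.319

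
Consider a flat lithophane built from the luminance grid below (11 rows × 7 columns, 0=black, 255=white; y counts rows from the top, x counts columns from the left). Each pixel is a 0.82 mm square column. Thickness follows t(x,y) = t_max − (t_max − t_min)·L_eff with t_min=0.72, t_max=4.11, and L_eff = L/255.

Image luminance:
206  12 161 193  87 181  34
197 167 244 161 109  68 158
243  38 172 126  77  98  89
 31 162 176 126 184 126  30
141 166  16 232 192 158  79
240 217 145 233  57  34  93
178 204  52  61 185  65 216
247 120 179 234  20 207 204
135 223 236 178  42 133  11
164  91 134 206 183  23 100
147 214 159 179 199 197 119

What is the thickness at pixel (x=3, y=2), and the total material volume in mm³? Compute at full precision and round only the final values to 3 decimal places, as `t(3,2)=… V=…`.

t(3,2)=2.435 V=115.324

span = t_max - t_min = 4.11 - 0.72 = 3.390
L(3,2) = 126, L_eff = 126/255 = 0.494118
t(3,2) = 4.11 - 3.390·0.494118 = 2.435
Σt over all 11·7 pixels = 1457843/8500 ≈ 171.5109412
V = pitch²·Σt = 0.82²·1457843/8500 = 115.324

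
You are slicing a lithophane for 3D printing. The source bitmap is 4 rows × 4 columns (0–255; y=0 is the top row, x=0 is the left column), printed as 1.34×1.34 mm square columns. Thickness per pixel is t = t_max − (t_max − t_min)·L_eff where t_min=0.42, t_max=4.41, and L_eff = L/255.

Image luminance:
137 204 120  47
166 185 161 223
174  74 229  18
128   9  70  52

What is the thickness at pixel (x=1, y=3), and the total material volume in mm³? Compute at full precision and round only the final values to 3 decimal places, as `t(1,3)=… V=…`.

span = t_max - t_min = 4.41 - 0.42 = 3.990
L(1,3) = 9, L_eff = 9/255 = 0.035294
t(1,3) = 4.41 - 3.990·0.035294 = 4.269
Σt over all 4·4 pixels = 334159/8500 ≈ 39.3128235
V = pitch²·Σt = 1.34²·334159/8500 = 70.590

t(1,3)=4.269 V=70.590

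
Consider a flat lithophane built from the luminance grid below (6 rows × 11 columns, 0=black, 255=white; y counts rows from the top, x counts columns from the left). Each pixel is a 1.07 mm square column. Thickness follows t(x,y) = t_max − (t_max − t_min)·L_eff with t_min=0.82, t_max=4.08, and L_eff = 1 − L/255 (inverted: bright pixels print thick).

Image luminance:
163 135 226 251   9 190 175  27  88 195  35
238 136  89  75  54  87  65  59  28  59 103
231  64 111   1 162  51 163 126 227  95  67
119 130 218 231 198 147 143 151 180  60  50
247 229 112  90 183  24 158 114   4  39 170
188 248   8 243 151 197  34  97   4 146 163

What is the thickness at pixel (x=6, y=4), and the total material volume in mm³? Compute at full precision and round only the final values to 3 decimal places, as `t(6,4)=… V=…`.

span = t_max - t_min = 4.08 - 0.82 = 3.260
L(6,4) = 158, L_eff = 1 - 158/255 = 0.380392 (inverted)
t(6,4) = 4.08 - 3.260·0.380392 = 2.840
Σt over all 6·11 pixels = 2036573/12750 ≈ 159.7312157
V = pitch²·Σt = 1.07²·2036573/12750 = 182.876

t(6,4)=2.840 V=182.876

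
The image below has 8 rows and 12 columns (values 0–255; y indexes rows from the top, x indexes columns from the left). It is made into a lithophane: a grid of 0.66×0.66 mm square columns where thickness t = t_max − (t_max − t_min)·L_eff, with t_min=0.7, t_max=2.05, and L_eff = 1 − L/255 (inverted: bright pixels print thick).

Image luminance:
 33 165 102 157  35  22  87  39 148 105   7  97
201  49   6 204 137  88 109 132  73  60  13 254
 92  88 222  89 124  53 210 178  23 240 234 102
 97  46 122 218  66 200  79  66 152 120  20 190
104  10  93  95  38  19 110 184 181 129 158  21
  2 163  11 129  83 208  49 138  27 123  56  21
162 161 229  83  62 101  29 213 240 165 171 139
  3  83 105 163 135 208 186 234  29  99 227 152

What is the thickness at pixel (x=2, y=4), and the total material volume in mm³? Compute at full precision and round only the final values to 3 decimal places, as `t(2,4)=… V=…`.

span = t_max - t_min = 2.05 - 0.7 = 1.350
L(2,4) = 93, L_eff = 1 - 93/255 = 0.635294 (inverted)
t(2,4) = 2.05 - 1.350·0.635294 = 1.192
Σt over all 8·12 pixels = 42441/340 ≈ 124.8264706
V = pitch²·Σt = 0.66²·42441/340 = 54.374

t(2,4)=1.192 V=54.374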